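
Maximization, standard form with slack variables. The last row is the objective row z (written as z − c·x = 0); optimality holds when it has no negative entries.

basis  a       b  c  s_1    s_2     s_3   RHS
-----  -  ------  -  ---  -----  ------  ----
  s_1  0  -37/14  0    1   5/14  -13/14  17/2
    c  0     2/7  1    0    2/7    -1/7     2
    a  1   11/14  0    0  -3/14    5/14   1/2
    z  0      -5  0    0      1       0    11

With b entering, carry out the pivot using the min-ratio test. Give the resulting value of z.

Ratio test on column b — row 1: entry -37/14 ≤ 0; row 2: 2/(2/7) = 7; row 3: (1/2)/(11/14) = 7/11. Minimum is 7/11 at row 3 (a leaves); pivot element 11/14.
Pivot on row 3; the z-row RHS becomes 11 − (-5)·(7/11) = 156/11.

156/11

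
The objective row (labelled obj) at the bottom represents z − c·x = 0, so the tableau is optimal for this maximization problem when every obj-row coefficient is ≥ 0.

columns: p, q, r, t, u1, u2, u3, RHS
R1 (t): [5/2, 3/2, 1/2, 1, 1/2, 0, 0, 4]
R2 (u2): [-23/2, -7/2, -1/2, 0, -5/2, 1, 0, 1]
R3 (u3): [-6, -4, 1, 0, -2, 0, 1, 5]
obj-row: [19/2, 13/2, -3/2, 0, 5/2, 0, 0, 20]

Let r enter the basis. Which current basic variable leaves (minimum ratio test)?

u3

Column r entries and ratios — t: 4/(1/2) = 8; u2: -1/2 ≤ 0, skip; u3: 5/1 = 5.
Smallest ratio is 5 in the row of u3, so u3 leaves.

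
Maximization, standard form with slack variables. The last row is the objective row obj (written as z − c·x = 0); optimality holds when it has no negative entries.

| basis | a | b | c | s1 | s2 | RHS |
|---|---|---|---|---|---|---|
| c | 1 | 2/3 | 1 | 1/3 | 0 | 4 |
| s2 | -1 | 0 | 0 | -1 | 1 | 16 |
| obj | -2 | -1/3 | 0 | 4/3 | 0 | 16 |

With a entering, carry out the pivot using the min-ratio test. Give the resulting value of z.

Ratio test on column a — row 1: 4/1 = 4; row 2: entry -1 ≤ 0. Minimum is 4 at row 1 (c leaves); pivot element 1.
Pivot on row 1; the obj-row RHS becomes 16 − (-2)·4 = 24.

24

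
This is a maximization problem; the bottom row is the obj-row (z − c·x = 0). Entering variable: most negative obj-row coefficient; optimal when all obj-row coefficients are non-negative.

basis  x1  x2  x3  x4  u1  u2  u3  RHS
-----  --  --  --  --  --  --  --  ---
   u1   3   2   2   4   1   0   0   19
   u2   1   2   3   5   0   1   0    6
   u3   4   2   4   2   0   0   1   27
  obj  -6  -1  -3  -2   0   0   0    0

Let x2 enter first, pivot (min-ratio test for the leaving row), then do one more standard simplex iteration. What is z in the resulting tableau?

Ratio test on column x2 — row 1: 19/2 = 19/2; row 2: 6/2 = 3; row 3: 27/2 = 27/2. Minimum is 3 at row 2 (u2 leaves); pivot element 2.
Pivot on row 2; the obj-row RHS becomes 0 − (-1)·3 = 3.
Next entering variable (most negative obj-row entry -11/2): x1.
Ratio test on column x1 — row 1: 13/2 = 13/2; row 2: 3/(1/2) = 6; row 3: 21/3 = 7. Minimum is 6 at row 2 (x2 leaves); pivot element 1/2.
After the second pivot the obj-row RHS is 3 − (-11/2)·6 = 36.

36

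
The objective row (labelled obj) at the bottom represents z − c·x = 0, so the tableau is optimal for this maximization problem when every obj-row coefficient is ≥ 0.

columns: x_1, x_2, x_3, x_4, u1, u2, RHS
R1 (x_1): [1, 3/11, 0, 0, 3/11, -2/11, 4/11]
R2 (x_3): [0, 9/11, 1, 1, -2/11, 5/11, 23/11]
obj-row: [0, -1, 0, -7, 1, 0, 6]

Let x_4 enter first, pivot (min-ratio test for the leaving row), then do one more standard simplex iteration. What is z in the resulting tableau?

Ratio test on column x_4 — row 1: entry 0 ≤ 0; row 2: (23/11)/1 = 23/11. Minimum is 23/11 at row 2 (x_3 leaves); pivot element 1.
Pivot on row 2; the obj-row RHS becomes 6 − (-7)·(23/11) = 227/11.
Next entering variable (most negative obj-row entry -3/11): u1.
Ratio test on column u1 — row 1: (4/11)/(3/11) = 4/3; row 2: entry -2/11 ≤ 0. Minimum is 4/3 at row 1 (x_1 leaves); pivot element 3/11.
After the second pivot the obj-row RHS is 227/11 − (-3/11)·(4/3) = 21.

21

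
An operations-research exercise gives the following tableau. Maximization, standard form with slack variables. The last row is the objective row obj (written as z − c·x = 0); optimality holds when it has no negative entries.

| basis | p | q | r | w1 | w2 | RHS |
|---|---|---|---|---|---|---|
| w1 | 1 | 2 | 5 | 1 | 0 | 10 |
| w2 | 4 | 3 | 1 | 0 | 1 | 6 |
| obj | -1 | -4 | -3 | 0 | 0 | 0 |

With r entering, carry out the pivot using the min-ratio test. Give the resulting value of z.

Ratio test on column r — row 1: 10/5 = 2; row 2: 6/1 = 6. Minimum is 2 at row 1 (w1 leaves); pivot element 5.
Pivot on row 1; the obj-row RHS becomes 0 − (-3)·2 = 6.

6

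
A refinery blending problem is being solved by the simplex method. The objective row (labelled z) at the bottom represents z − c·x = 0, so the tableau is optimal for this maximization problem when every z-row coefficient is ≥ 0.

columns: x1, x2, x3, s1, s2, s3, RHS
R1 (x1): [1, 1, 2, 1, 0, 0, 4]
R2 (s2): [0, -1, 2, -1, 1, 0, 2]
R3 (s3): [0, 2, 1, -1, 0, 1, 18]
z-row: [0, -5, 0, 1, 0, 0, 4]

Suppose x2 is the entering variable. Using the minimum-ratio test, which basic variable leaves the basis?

Column x2 entries and ratios — x1: 4/1 = 4; s2: -1 ≤ 0, skip; s3: 18/2 = 9.
Smallest ratio is 4 in the row of x1, so x1 leaves.

x1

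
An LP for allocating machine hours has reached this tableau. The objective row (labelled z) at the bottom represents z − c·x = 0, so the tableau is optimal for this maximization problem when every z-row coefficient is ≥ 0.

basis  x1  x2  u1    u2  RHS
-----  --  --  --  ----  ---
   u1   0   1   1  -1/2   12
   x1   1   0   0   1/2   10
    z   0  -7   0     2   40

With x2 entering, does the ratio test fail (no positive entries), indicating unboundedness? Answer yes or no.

no

Column x2 has positive entries in row(s) 1, so the ratio test bounds it — not unbounded.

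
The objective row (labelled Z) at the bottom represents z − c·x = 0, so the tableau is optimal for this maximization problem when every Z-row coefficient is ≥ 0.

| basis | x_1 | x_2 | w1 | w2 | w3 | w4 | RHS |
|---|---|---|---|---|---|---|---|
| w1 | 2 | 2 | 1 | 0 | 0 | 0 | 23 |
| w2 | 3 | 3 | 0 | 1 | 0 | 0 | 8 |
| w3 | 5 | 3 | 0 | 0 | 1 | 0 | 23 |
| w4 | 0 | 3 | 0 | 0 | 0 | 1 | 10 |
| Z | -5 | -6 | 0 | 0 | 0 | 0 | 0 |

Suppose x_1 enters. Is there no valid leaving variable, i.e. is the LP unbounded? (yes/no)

Column x_1 has positive entries in row(s) 1, 2, 3, so the ratio test bounds it — not unbounded.

no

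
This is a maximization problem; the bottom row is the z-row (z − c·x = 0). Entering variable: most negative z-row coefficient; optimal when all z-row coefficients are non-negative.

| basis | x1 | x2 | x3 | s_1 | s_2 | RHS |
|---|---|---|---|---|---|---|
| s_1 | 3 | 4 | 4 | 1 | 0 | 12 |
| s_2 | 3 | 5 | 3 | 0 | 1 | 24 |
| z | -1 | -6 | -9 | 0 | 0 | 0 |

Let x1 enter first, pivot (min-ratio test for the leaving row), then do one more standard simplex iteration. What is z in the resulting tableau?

27

Ratio test on column x1 — row 1: 12/3 = 4; row 2: 24/3 = 8. Minimum is 4 at row 1 (s_1 leaves); pivot element 3.
Pivot on row 1; the z-row RHS becomes 0 − (-1)·4 = 4.
Next entering variable (most negative z-row entry -23/3): x3.
Ratio test on column x3 — row 1: 4/(4/3) = 3; row 2: entry -1 ≤ 0. Minimum is 3 at row 1 (x1 leaves); pivot element 4/3.
After the second pivot the z-row RHS is 4 − (-23/3)·3 = 27.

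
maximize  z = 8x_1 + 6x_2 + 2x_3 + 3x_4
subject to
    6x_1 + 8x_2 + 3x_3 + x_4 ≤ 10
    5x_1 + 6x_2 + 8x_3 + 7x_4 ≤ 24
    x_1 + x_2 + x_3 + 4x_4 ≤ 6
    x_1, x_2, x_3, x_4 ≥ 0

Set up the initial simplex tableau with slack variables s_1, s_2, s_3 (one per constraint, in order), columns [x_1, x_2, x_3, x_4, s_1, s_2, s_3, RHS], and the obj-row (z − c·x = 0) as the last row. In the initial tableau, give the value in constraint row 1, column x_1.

6

Constraint 1 has coefficient 6 on x_1.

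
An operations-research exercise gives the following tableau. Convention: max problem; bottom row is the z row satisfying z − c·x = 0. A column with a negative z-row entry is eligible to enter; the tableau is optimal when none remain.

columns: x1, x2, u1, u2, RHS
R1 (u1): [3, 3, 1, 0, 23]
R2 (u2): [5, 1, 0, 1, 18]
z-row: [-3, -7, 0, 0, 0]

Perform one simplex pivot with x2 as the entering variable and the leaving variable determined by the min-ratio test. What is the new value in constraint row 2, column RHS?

31/3

Ratio test on column x2 — row 1: 23/3 = 23/3; row 2: 18/1 = 18. Minimum is 23/3 at row 1 (u1 leaves); pivot element 3.
Divide row 1 by 3; eliminate column x2 from the other rows.
Row 2 update in column RHS: 18 − 1·(23/3) = 31/3.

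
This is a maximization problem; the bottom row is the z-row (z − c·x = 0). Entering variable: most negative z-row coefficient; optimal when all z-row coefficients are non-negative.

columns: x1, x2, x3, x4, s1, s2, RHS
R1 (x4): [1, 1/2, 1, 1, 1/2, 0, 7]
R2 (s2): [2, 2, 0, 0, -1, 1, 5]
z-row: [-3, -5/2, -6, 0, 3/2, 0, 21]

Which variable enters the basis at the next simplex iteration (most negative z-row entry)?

x3

Negative z-row entries: x1: -3, x2: -5/2, x3: -6.
The most negative is -6 in column x3, so x3 enters.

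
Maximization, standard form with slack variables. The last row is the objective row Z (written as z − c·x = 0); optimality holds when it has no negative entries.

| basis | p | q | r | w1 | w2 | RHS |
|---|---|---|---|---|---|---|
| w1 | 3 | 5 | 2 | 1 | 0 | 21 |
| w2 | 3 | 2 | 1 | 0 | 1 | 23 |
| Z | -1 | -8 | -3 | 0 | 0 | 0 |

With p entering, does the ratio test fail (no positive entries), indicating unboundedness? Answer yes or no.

Column p has positive entries in row(s) 1, 2, so the ratio test bounds it — not unbounded.

no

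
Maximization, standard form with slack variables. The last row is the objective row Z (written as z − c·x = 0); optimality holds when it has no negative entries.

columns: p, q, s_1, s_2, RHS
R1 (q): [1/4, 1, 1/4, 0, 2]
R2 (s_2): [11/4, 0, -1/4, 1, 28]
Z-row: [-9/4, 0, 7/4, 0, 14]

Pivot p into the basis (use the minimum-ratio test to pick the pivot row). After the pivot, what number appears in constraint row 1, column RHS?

8

Ratio test on column p — row 1: 2/(1/4) = 8; row 2: 28/(11/4) = 112/11. Minimum is 8 at row 1 (q leaves); pivot element 1/4.
Divide row 1 by 1/4; eliminate column p from the other rows.
In the new row 1, the RHS entry is the old entry divided by the pivot: 2/(1/4) = 8.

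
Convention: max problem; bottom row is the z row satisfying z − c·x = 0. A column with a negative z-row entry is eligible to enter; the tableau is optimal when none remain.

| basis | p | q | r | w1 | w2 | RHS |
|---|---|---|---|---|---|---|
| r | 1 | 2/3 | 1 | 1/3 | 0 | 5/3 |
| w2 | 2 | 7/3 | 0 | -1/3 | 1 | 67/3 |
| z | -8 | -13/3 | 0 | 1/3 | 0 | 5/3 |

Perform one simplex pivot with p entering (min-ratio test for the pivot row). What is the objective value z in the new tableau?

Ratio test on column p — row 1: (5/3)/1 = 5/3; row 2: (67/3)/2 = 67/6. Minimum is 5/3 at row 1 (r leaves); pivot element 1.
Pivot on row 1; the z-row RHS becomes 5/3 − (-8)·(5/3) = 15.

15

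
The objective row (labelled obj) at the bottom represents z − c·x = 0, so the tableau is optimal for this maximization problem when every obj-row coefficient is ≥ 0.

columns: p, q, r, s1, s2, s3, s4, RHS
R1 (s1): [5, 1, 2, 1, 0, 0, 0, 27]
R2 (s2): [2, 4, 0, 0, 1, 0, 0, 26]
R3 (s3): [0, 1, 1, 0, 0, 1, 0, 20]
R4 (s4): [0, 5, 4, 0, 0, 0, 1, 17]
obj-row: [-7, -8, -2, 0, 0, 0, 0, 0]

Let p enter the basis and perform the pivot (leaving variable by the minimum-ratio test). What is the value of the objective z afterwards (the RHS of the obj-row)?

Ratio test on column p — row 1: 27/5 = 27/5; row 2: 26/2 = 13; row 3: entry 0 ≤ 0; row 4: entry 0 ≤ 0. Minimum is 27/5 at row 1 (s1 leaves); pivot element 5.
Pivot on row 1; the obj-row RHS becomes 0 − (-7)·(27/5) = 189/5.

189/5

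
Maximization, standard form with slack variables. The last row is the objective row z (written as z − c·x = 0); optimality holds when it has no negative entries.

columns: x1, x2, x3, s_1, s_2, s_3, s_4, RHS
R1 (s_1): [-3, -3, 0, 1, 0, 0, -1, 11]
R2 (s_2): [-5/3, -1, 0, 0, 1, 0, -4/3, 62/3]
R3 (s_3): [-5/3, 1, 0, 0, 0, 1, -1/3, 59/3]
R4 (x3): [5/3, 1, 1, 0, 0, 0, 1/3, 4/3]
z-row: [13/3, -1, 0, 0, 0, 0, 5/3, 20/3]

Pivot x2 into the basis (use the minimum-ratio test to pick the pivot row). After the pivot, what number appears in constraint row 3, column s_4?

Ratio test on column x2 — row 1: entry -3 ≤ 0; row 2: entry -1 ≤ 0; row 3: (59/3)/1 = 59/3; row 4: (4/3)/1 = 4/3. Minimum is 4/3 at row 4 (x3 leaves); pivot element 1.
Divide row 4 by 1; eliminate column x2 from the other rows.
Row 3 update in column s_4: -1/3 − 1·(1/3) = -2/3.

-2/3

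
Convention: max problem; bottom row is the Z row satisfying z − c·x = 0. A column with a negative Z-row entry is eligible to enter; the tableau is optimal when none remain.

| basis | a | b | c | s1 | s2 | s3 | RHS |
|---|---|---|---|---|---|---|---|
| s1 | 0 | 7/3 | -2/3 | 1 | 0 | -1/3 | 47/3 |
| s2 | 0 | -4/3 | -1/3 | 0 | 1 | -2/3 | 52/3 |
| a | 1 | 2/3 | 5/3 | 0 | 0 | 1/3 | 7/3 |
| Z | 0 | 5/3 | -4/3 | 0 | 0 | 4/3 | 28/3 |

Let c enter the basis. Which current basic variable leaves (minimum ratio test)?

a

Column c entries and ratios — s1: -2/3 ≤ 0, skip; s2: -1/3 ≤ 0, skip; a: (7/3)/(5/3) = 7/5.
Smallest ratio is 7/5 in the row of a, so a leaves.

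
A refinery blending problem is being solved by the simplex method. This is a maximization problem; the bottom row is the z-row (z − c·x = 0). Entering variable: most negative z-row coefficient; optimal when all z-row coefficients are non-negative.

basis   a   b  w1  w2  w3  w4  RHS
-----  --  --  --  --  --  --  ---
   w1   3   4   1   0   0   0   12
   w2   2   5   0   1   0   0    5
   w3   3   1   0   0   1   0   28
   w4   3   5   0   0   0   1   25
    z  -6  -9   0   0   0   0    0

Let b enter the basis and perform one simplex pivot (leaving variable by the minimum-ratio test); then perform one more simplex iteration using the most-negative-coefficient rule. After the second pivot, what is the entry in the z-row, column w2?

Ratio test on column b — row 1: 12/4 = 3; row 2: 5/5 = 1; row 3: 28/1 = 28; row 4: 25/5 = 5. Minimum is 1 at row 2 (w2 leaves); pivot element 5.
Divide row 2 by 5; eliminate column b from the other rows.
Second iteration: most negative z-row entry is -12/5 in column a, so a enters.
Ratio test on column a — row 1: 8/(7/5) = 40/7; row 2: 1/(2/5) = 5/2; row 3: 27/(13/5) = 135/13; row 4: 20/1 = 20. Minimum is 5/2 at row 2 (b leaves); pivot element 2/5.
Divide row 2 by 2/5; eliminate column a from the other rows.
After both pivots, the entry at the z-row, column w2 is 3.

3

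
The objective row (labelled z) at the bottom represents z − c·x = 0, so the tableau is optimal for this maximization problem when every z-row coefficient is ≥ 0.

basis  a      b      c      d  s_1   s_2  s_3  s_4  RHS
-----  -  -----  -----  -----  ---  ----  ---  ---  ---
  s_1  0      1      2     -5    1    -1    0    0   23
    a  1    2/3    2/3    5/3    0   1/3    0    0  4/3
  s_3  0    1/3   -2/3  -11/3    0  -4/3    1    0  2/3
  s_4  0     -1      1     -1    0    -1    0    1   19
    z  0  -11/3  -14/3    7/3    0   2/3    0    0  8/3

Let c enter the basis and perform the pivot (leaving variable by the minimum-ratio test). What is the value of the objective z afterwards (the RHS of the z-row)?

Ratio test on column c — row 1: 23/2 = 23/2; row 2: (4/3)/(2/3) = 2; row 3: entry -2/3 ≤ 0; row 4: 19/1 = 19. Minimum is 2 at row 2 (a leaves); pivot element 2/3.
Pivot on row 2; the z-row RHS becomes 8/3 − (-14/3)·2 = 12.

12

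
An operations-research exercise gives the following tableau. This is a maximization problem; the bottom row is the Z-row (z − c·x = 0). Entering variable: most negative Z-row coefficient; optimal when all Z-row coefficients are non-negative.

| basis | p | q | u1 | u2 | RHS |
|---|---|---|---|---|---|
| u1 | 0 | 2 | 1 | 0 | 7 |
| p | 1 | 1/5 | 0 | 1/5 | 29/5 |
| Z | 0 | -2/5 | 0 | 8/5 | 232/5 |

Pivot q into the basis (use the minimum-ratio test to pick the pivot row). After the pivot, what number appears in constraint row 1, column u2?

Ratio test on column q — row 1: 7/2 = 7/2; row 2: (29/5)/(1/5) = 29. Minimum is 7/2 at row 1 (u1 leaves); pivot element 2.
Divide row 1 by 2; eliminate column q from the other rows.
In the new row 1, the u2 entry is the old entry divided by the pivot: 0/2 = 0.

0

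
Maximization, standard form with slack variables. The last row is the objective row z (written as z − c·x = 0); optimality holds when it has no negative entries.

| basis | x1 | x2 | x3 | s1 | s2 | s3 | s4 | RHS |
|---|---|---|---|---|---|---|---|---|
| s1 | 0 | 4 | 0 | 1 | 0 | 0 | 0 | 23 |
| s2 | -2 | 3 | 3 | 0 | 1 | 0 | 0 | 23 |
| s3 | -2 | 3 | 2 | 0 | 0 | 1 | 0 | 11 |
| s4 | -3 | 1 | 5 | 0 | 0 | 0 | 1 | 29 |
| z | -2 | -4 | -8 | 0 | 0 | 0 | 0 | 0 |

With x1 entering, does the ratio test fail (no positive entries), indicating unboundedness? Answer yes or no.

Every constraint-row entry in column x1 is ≤ 0, so increasing x1 is unbounded.

yes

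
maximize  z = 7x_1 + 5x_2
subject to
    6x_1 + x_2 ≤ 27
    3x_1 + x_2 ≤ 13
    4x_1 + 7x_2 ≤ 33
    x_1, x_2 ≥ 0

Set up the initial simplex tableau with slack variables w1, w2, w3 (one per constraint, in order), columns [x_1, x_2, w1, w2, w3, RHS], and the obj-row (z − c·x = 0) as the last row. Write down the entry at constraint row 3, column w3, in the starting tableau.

1

Slack w3 belongs to constraint 3; its column is the unit vector e_3, so the entry in row 3 is 1.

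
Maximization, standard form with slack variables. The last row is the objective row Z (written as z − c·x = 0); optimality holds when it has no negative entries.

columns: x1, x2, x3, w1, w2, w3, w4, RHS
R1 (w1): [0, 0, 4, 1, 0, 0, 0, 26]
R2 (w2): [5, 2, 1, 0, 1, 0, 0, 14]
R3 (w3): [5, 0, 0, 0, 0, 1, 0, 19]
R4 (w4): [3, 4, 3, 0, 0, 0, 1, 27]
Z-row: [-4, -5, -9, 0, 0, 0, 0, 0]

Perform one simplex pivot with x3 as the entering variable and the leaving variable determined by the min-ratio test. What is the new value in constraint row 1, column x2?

Ratio test on column x3 — row 1: 26/4 = 13/2; row 2: 14/1 = 14; row 3: entry 0 ≤ 0; row 4: 27/3 = 9. Minimum is 13/2 at row 1 (w1 leaves); pivot element 4.
Divide row 1 by 4; eliminate column x3 from the other rows.
In the new row 1, the x2 entry is the old entry divided by the pivot: 0/4 = 0.

0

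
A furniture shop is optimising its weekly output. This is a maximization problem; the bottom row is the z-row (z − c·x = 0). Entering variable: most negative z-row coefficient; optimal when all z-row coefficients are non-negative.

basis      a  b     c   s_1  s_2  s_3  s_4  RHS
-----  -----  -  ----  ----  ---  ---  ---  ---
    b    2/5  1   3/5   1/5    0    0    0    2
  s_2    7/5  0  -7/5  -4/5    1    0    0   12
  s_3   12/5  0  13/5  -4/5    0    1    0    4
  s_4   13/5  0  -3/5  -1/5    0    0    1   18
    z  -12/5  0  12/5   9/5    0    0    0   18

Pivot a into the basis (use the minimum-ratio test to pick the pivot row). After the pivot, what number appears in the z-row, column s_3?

1

Ratio test on column a — row 1: 2/(2/5) = 5; row 2: 12/(7/5) = 60/7; row 3: 4/(12/5) = 5/3; row 4: 18/(13/5) = 90/13. Minimum is 5/3 at row 3 (s_3 leaves); pivot element 12/5.
Divide row 3 by 12/5; eliminate column a from the other rows.
z-row update in column s_3: 0 − (-12/5)·(5/12) = 1.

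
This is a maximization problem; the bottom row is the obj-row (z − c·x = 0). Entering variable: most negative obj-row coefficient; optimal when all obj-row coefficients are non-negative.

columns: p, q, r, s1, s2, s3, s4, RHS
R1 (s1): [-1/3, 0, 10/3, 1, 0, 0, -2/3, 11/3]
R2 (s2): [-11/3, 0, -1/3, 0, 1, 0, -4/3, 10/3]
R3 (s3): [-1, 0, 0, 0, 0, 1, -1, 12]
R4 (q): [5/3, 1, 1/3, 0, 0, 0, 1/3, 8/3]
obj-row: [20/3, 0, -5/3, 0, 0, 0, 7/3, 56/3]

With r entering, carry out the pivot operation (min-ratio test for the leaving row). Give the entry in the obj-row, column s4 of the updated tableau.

Ratio test on column r — row 1: (11/3)/(10/3) = 11/10; row 2: entry -1/3 ≤ 0; row 3: entry 0 ≤ 0; row 4: (8/3)/(1/3) = 8. Minimum is 11/10 at row 1 (s1 leaves); pivot element 10/3.
Divide row 1 by 10/3; eliminate column r from the other rows.
obj-row update in column s4: 7/3 − (-5/3)·(-1/5) = 2.

2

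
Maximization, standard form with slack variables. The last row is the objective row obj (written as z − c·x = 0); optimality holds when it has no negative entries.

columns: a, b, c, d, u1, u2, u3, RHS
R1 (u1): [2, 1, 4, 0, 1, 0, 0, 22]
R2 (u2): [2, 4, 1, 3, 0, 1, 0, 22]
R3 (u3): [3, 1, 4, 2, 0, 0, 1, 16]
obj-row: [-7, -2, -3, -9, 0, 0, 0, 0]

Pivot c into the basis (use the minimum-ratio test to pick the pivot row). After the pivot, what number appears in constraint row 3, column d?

Ratio test on column c — row 1: 22/4 = 11/2; row 2: 22/1 = 22; row 3: 16/4 = 4. Minimum is 4 at row 3 (u3 leaves); pivot element 4.
Divide row 3 by 4; eliminate column c from the other rows.
In the new row 3, the d entry is the old entry divided by the pivot: 2/4 = 1/2.

1/2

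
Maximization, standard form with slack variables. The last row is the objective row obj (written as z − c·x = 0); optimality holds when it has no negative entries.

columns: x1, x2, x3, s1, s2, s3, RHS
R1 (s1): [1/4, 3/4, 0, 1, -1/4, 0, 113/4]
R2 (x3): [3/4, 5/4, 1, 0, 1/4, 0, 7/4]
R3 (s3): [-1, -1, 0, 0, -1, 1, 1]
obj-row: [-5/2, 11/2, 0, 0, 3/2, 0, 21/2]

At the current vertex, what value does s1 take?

113/4

s1 is basic (row 1); its value is the RHS of that row, 113/4.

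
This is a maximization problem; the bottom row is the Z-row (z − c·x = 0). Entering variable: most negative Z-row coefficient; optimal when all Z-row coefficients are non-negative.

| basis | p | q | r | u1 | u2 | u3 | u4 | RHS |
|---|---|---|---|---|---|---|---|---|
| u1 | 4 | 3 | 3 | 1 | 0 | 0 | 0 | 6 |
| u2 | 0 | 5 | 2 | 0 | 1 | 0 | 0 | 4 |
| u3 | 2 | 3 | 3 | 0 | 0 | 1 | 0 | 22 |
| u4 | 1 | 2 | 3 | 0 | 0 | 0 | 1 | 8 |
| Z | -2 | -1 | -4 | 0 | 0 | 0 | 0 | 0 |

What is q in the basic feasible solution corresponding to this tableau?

q is not in the basis, so in the current basic feasible solution q = 0.

0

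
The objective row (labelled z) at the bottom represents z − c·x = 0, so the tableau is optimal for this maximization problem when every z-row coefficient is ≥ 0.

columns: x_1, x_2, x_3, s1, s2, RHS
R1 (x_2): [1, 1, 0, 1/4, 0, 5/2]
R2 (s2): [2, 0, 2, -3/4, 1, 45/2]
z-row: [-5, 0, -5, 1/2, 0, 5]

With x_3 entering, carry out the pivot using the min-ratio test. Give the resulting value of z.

245/4

Ratio test on column x_3 — row 1: entry 0 ≤ 0; row 2: (45/2)/2 = 45/4. Minimum is 45/4 at row 2 (s2 leaves); pivot element 2.
Pivot on row 2; the z-row RHS becomes 5 − (-5)·(45/4) = 245/4.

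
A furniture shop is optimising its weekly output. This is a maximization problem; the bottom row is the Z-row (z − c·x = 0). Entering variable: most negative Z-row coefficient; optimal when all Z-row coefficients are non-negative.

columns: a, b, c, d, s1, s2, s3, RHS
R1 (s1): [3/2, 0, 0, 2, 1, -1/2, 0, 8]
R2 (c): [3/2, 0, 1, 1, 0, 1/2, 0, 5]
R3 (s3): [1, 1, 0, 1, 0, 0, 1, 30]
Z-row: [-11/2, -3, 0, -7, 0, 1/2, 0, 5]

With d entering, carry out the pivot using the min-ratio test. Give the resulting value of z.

33

Ratio test on column d — row 1: 8/2 = 4; row 2: 5/1 = 5; row 3: 30/1 = 30. Minimum is 4 at row 1 (s1 leaves); pivot element 2.
Pivot on row 1; the Z-row RHS becomes 5 − (-7)·4 = 33.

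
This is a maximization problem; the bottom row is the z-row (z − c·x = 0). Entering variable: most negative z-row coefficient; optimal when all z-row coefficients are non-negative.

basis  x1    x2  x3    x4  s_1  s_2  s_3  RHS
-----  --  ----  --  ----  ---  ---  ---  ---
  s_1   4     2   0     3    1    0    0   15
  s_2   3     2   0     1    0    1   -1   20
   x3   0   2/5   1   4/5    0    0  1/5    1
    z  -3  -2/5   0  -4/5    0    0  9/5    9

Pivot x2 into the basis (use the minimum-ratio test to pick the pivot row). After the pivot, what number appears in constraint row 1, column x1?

4

Ratio test on column x2 — row 1: 15/2 = 15/2; row 2: 20/2 = 10; row 3: 1/(2/5) = 5/2. Minimum is 5/2 at row 3 (x3 leaves); pivot element 2/5.
Divide row 3 by 2/5; eliminate column x2 from the other rows.
Row 1 update in column x1: 4 − 2·0 = 4.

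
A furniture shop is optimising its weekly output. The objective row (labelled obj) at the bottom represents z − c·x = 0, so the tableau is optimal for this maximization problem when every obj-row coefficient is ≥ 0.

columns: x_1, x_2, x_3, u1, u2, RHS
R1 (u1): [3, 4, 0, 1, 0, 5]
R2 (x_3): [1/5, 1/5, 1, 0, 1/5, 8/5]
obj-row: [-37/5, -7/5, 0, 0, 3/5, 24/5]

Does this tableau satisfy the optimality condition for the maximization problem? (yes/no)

The obj-row has a negative entry -37/5 in column x_1, so it is not optimal.

no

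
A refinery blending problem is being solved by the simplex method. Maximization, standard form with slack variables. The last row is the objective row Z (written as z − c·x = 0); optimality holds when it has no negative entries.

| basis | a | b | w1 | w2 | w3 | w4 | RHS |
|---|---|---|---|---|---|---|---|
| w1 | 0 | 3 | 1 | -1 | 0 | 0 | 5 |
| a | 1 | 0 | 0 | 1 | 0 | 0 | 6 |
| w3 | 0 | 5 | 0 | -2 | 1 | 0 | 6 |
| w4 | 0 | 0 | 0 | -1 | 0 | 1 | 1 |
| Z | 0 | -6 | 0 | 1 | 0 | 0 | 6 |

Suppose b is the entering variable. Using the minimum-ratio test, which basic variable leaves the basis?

Column b entries and ratios — w1: 5/3 = 5/3; a: 0 ≤ 0, skip; w3: 6/5 = 6/5; w4: 0 ≤ 0, skip.
Smallest ratio is 6/5 in the row of w3, so w3 leaves.

w3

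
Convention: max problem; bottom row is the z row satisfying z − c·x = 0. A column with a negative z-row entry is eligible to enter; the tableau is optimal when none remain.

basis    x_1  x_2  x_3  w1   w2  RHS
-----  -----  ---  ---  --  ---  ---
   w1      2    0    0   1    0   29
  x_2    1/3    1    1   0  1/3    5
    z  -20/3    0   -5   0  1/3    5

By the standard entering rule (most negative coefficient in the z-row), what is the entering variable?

x_1

Negative z-row entries: x_1: -20/3, x_3: -5.
The most negative is -20/3 in column x_1, so x_1 enters.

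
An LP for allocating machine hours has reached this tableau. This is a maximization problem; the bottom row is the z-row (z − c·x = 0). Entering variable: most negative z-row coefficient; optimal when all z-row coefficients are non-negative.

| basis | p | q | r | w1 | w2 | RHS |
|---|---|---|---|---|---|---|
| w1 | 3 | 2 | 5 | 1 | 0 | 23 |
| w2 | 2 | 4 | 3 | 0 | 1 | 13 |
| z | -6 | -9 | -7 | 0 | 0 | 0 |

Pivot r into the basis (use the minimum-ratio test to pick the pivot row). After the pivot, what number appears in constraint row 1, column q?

-14/3

Ratio test on column r — row 1: 23/5 = 23/5; row 2: 13/3 = 13/3. Minimum is 13/3 at row 2 (w2 leaves); pivot element 3.
Divide row 2 by 3; eliminate column r from the other rows.
Row 1 update in column q: 2 − 5·(4/3) = -14/3.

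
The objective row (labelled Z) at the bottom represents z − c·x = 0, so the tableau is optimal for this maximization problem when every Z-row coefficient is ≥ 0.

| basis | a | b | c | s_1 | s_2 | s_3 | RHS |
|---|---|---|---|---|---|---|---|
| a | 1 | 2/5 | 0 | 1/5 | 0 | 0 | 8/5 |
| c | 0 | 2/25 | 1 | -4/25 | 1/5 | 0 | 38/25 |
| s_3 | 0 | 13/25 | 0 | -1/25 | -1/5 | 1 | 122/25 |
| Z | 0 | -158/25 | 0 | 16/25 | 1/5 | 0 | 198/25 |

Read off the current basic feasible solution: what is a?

8/5

a is basic (row 1); its value is the RHS of that row, 8/5.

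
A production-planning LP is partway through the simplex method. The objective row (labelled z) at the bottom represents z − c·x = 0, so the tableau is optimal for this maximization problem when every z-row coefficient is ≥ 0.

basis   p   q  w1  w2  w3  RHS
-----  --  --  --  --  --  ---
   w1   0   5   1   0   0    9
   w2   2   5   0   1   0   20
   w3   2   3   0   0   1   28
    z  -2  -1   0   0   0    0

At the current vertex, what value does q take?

q is not in the basis, so in the current basic feasible solution q = 0.

0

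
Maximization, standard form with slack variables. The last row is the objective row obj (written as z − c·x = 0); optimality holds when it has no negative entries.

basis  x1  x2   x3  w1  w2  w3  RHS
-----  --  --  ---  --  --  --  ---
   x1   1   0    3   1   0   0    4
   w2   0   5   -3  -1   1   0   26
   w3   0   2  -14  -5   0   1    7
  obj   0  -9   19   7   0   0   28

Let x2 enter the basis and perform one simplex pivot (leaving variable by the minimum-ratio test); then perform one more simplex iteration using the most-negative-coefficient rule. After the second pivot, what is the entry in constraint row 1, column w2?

-3/32

Ratio test on column x2 — row 1: entry 0 ≤ 0; row 2: 26/5 = 26/5; row 3: 7/2 = 7/2. Minimum is 7/2 at row 3 (w3 leaves); pivot element 2.
Divide row 3 by 2; eliminate column x2 from the other rows.
Second iteration: most negative obj-row entry is -44 in column x3, so x3 enters.
Ratio test on column x3 — row 1: 4/3 = 4/3; row 2: (17/2)/32 = 17/64; row 3: entry -7 ≤ 0. Minimum is 17/64 at row 2 (w2 leaves); pivot element 32.
Divide row 2 by 32; eliminate column x3 from the other rows.
After both pivots, the entry at constraint row 1, column w2 is -3/32.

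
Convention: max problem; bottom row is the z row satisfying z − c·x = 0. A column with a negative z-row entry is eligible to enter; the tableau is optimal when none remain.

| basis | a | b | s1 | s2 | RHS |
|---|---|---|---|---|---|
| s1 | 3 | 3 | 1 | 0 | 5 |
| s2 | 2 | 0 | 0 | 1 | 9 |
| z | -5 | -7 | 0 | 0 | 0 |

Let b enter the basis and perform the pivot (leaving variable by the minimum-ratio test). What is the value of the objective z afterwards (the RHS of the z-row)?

35/3

Ratio test on column b — row 1: 5/3 = 5/3; row 2: entry 0 ≤ 0. Minimum is 5/3 at row 1 (s1 leaves); pivot element 3.
Pivot on row 1; the z-row RHS becomes 0 − (-7)·(5/3) = 35/3.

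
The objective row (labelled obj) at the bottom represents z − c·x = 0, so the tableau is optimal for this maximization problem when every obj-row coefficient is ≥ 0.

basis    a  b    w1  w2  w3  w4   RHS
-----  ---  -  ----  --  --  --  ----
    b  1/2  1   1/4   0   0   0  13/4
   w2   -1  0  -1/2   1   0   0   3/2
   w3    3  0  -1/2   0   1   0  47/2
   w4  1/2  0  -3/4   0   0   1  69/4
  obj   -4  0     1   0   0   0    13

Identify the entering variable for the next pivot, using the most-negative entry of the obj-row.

Negative obj-row entries: a: -4.
The most negative is -4 in column a, so a enters.

a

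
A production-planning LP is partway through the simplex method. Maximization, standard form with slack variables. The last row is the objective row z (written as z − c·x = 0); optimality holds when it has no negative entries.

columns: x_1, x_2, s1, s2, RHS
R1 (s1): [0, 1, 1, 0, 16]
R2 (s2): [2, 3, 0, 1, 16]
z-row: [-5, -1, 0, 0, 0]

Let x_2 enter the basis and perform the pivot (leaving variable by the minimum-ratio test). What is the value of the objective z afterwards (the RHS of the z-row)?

16/3

Ratio test on column x_2 — row 1: 16/1 = 16; row 2: 16/3 = 16/3. Minimum is 16/3 at row 2 (s2 leaves); pivot element 3.
Pivot on row 2; the z-row RHS becomes 0 − (-1)·(16/3) = 16/3.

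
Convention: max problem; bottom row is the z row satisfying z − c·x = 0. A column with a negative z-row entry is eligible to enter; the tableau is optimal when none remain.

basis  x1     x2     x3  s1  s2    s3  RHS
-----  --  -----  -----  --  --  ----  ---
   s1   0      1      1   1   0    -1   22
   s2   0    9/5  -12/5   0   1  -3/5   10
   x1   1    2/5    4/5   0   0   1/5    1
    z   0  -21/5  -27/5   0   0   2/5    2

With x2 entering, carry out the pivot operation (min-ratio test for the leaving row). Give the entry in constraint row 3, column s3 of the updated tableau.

Ratio test on column x2 — row 1: 22/1 = 22; row 2: 10/(9/5) = 50/9; row 3: 1/(2/5) = 5/2. Minimum is 5/2 at row 3 (x1 leaves); pivot element 2/5.
Divide row 3 by 2/5; eliminate column x2 from the other rows.
In the new row 3, the s3 entry is the old entry divided by the pivot: (1/5)/(2/5) = 1/2.

1/2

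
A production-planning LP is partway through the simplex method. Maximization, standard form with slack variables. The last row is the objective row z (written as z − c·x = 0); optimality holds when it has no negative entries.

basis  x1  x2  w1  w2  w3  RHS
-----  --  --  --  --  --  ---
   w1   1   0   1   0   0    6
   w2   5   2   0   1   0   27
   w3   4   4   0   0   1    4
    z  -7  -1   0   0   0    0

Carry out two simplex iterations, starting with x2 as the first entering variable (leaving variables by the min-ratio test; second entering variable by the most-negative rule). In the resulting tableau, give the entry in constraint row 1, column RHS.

5

Ratio test on column x2 — row 1: entry 0 ≤ 0; row 2: 27/2 = 27/2; row 3: 4/4 = 1. Minimum is 1 at row 3 (w3 leaves); pivot element 4.
Divide row 3 by 4; eliminate column x2 from the other rows.
Second iteration: most negative z-row entry is -6 in column x1, so x1 enters.
Ratio test on column x1 — row 1: 6/1 = 6; row 2: 25/3 = 25/3; row 3: 1/1 = 1. Minimum is 1 at row 3 (x2 leaves); pivot element 1.
Divide row 3 by 1; eliminate column x1 from the other rows.
After both pivots, the entry at constraint row 1, column RHS is 5.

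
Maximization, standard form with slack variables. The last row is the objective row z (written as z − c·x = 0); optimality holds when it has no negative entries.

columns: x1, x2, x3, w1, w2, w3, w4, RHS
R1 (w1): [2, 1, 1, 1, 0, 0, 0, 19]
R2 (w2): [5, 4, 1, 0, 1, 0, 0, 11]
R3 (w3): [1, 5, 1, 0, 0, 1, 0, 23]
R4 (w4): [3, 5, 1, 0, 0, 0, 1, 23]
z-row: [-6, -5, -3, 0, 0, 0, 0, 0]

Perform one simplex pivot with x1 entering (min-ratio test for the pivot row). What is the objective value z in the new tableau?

Ratio test on column x1 — row 1: 19/2 = 19/2; row 2: 11/5 = 11/5; row 3: 23/1 = 23; row 4: 23/3 = 23/3. Minimum is 11/5 at row 2 (w2 leaves); pivot element 5.
Pivot on row 2; the z-row RHS becomes 0 − (-6)·(11/5) = 66/5.

66/5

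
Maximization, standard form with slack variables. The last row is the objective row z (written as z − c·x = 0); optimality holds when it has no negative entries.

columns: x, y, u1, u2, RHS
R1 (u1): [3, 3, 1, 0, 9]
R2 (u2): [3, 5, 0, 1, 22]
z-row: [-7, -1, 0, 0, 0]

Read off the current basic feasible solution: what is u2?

22

u2 is basic (row 2); its value is the RHS of that row, 22.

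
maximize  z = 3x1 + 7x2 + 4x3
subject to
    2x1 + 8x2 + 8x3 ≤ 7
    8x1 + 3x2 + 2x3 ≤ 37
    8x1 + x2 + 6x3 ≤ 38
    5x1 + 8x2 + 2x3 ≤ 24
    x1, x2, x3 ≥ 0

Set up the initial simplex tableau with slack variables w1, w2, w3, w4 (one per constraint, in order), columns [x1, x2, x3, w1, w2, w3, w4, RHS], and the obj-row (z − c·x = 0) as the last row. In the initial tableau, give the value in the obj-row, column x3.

The obj-row carries the negated objective coefficients: the x3 entry is -4.

-4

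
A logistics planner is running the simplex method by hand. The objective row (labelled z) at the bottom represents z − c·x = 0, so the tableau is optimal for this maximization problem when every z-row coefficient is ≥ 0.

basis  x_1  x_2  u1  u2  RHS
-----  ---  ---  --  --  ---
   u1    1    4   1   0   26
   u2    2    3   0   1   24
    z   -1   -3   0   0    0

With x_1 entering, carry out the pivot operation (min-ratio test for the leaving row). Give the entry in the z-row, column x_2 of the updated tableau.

Ratio test on column x_1 — row 1: 26/1 = 26; row 2: 24/2 = 12. Minimum is 12 at row 2 (u2 leaves); pivot element 2.
Divide row 2 by 2; eliminate column x_1 from the other rows.
z-row update in column x_2: -3 − (-1)·(3/2) = -3/2.

-3/2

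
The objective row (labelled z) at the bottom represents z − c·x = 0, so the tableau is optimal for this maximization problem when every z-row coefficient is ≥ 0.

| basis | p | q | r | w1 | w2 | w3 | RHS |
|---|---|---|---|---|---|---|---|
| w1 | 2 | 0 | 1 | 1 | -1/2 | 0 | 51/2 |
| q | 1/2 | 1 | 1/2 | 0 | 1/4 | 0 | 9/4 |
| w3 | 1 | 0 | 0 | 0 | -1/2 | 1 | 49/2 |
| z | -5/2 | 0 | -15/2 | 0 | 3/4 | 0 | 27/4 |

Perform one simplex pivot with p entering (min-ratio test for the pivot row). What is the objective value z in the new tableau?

18

Ratio test on column p — row 1: (51/2)/2 = 51/4; row 2: (9/4)/(1/2) = 9/2; row 3: (49/2)/1 = 49/2. Minimum is 9/2 at row 2 (q leaves); pivot element 1/2.
Pivot on row 2; the z-row RHS becomes 27/4 − (-5/2)·(9/2) = 18.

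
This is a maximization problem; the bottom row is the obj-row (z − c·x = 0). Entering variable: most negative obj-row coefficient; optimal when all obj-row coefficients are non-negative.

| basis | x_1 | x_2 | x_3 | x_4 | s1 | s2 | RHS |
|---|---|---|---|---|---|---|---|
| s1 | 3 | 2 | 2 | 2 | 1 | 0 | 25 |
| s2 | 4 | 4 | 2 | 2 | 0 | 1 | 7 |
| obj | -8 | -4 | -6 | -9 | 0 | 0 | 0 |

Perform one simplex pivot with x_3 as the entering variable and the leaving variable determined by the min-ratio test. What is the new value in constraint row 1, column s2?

-1

Ratio test on column x_3 — row 1: 25/2 = 25/2; row 2: 7/2 = 7/2. Minimum is 7/2 at row 2 (s2 leaves); pivot element 2.
Divide row 2 by 2; eliminate column x_3 from the other rows.
Row 1 update in column s2: 0 − 2·(1/2) = -1.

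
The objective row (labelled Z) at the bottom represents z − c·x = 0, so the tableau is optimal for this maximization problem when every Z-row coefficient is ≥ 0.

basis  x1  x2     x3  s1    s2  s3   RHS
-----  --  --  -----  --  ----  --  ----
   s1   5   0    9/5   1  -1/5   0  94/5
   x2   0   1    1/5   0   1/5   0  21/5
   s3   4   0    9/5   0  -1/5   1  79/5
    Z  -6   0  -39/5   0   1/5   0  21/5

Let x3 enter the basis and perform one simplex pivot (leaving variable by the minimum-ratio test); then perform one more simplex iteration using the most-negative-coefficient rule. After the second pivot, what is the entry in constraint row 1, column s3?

Ratio test on column x3 — row 1: (94/5)/(9/5) = 94/9; row 2: (21/5)/(1/5) = 21; row 3: (79/5)/(9/5) = 79/9. Minimum is 79/9 at row 3 (s3 leaves); pivot element 9/5.
Divide row 3 by 9/5; eliminate column x3 from the other rows.
Second iteration: most negative Z-row entry is -2/3 in column s2, so s2 enters.
Ratio test on column s2 — row 1: entry 0 ≤ 0; row 2: (22/9)/(2/9) = 11; row 3: entry -1/9 ≤ 0. Minimum is 11 at row 2 (x2 leaves); pivot element 2/9.
Divide row 2 by 2/9; eliminate column s2 from the other rows.
After both pivots, the entry at constraint row 1, column s3 is -1.

-1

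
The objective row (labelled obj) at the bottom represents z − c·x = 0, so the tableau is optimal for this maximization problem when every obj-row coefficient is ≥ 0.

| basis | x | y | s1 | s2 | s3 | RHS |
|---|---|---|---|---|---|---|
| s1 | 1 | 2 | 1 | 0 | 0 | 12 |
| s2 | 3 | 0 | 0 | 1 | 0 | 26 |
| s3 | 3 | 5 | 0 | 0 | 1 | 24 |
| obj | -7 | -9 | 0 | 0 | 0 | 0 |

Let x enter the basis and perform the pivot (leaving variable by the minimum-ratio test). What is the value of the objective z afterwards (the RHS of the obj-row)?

56

Ratio test on column x — row 1: 12/1 = 12; row 2: 26/3 = 26/3; row 3: 24/3 = 8. Minimum is 8 at row 3 (s3 leaves); pivot element 3.
Pivot on row 3; the obj-row RHS becomes 0 − (-7)·8 = 56.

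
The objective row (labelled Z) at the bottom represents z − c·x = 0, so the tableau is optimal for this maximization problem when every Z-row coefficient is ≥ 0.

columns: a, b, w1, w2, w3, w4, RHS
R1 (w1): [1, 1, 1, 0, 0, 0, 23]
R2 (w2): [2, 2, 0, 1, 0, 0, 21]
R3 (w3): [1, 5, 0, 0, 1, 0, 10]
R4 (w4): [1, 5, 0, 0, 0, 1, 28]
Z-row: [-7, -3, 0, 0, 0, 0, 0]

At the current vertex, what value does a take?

a is not in the basis, so in the current basic feasible solution a = 0.

0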